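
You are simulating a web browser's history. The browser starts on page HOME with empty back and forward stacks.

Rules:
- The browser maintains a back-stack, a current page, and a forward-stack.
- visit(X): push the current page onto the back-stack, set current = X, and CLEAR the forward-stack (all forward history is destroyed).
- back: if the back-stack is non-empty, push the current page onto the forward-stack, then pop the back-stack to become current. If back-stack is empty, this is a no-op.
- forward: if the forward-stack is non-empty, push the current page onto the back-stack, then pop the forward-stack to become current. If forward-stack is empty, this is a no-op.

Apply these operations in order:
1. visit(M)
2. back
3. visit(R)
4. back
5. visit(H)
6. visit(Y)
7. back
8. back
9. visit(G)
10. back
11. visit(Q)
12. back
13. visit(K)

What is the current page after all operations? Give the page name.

After 1 (visit(M)): cur=M back=1 fwd=0
After 2 (back): cur=HOME back=0 fwd=1
After 3 (visit(R)): cur=R back=1 fwd=0
After 4 (back): cur=HOME back=0 fwd=1
After 5 (visit(H)): cur=H back=1 fwd=0
After 6 (visit(Y)): cur=Y back=2 fwd=0
After 7 (back): cur=H back=1 fwd=1
After 8 (back): cur=HOME back=0 fwd=2
After 9 (visit(G)): cur=G back=1 fwd=0
After 10 (back): cur=HOME back=0 fwd=1
After 11 (visit(Q)): cur=Q back=1 fwd=0
After 12 (back): cur=HOME back=0 fwd=1
After 13 (visit(K)): cur=K back=1 fwd=0

Answer: K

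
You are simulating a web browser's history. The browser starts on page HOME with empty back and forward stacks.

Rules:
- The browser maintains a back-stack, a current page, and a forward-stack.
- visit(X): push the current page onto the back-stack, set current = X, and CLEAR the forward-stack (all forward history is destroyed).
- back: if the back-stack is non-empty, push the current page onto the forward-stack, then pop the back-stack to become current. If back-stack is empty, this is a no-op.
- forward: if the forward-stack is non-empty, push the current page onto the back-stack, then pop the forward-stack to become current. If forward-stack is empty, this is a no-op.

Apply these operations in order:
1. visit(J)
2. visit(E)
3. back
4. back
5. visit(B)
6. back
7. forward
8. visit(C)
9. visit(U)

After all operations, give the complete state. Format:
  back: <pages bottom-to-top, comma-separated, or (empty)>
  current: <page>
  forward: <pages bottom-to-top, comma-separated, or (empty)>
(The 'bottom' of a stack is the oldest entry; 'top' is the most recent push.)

Answer: back: HOME,B,C
current: U
forward: (empty)

Derivation:
After 1 (visit(J)): cur=J back=1 fwd=0
After 2 (visit(E)): cur=E back=2 fwd=0
After 3 (back): cur=J back=1 fwd=1
After 4 (back): cur=HOME back=0 fwd=2
After 5 (visit(B)): cur=B back=1 fwd=0
After 6 (back): cur=HOME back=0 fwd=1
After 7 (forward): cur=B back=1 fwd=0
After 8 (visit(C)): cur=C back=2 fwd=0
After 9 (visit(U)): cur=U back=3 fwd=0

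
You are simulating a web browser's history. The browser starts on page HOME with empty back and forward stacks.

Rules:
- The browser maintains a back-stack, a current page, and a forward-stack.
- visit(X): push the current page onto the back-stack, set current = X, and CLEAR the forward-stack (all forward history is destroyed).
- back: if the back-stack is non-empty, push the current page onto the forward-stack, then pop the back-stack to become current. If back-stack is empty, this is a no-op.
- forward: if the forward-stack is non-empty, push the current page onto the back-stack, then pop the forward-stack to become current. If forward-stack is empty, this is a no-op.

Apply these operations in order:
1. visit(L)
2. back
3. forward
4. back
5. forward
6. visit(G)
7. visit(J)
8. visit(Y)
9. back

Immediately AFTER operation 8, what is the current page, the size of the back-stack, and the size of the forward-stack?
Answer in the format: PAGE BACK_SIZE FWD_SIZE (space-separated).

After 1 (visit(L)): cur=L back=1 fwd=0
After 2 (back): cur=HOME back=0 fwd=1
After 3 (forward): cur=L back=1 fwd=0
After 4 (back): cur=HOME back=0 fwd=1
After 5 (forward): cur=L back=1 fwd=0
After 6 (visit(G)): cur=G back=2 fwd=0
After 7 (visit(J)): cur=J back=3 fwd=0
After 8 (visit(Y)): cur=Y back=4 fwd=0

Y 4 0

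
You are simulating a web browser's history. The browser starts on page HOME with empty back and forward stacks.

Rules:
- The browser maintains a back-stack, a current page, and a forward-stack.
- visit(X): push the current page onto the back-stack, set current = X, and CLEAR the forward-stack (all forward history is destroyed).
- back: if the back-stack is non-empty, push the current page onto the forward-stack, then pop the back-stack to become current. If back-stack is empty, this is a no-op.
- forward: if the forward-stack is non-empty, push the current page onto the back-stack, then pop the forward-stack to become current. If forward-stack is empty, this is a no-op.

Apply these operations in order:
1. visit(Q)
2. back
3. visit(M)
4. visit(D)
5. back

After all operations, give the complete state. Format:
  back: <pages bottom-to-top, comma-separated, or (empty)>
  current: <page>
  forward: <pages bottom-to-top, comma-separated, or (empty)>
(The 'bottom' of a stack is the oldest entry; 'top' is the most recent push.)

After 1 (visit(Q)): cur=Q back=1 fwd=0
After 2 (back): cur=HOME back=0 fwd=1
After 3 (visit(M)): cur=M back=1 fwd=0
After 4 (visit(D)): cur=D back=2 fwd=0
After 5 (back): cur=M back=1 fwd=1

Answer: back: HOME
current: M
forward: D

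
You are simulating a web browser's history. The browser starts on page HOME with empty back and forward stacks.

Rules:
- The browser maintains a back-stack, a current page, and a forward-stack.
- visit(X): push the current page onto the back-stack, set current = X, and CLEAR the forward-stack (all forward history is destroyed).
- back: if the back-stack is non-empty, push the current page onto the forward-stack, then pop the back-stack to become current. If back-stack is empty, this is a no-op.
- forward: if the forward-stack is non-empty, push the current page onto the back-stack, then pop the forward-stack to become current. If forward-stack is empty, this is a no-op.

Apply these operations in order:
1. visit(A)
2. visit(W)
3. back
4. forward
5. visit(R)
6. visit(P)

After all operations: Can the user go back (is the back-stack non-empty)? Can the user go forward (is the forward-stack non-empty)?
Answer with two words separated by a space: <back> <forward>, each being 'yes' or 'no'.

Answer: yes no

Derivation:
After 1 (visit(A)): cur=A back=1 fwd=0
After 2 (visit(W)): cur=W back=2 fwd=0
After 3 (back): cur=A back=1 fwd=1
After 4 (forward): cur=W back=2 fwd=0
After 5 (visit(R)): cur=R back=3 fwd=0
After 6 (visit(P)): cur=P back=4 fwd=0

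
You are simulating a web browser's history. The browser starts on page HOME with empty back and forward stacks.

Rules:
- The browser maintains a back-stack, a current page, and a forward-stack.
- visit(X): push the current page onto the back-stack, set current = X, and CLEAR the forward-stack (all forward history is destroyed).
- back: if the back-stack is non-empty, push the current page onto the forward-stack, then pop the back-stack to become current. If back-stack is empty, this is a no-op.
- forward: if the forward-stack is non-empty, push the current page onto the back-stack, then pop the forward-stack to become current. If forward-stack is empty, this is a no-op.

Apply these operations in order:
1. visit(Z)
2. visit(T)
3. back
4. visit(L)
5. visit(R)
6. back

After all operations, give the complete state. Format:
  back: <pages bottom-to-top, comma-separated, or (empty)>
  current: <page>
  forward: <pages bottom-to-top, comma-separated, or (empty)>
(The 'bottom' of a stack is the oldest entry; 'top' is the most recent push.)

After 1 (visit(Z)): cur=Z back=1 fwd=0
After 2 (visit(T)): cur=T back=2 fwd=0
After 3 (back): cur=Z back=1 fwd=1
After 4 (visit(L)): cur=L back=2 fwd=0
After 5 (visit(R)): cur=R back=3 fwd=0
After 6 (back): cur=L back=2 fwd=1

Answer: back: HOME,Z
current: L
forward: R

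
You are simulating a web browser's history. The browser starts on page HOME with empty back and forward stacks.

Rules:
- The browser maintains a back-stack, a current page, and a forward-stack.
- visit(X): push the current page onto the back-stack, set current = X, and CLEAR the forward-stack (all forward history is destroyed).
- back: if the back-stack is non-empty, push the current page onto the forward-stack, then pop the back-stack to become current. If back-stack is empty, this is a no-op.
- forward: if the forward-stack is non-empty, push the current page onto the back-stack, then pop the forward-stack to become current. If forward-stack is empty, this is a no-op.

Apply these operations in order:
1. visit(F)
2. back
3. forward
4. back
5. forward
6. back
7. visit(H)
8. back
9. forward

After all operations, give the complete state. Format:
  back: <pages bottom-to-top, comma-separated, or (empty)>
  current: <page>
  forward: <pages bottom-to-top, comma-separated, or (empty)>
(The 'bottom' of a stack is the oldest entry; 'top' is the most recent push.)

After 1 (visit(F)): cur=F back=1 fwd=0
After 2 (back): cur=HOME back=0 fwd=1
After 3 (forward): cur=F back=1 fwd=0
After 4 (back): cur=HOME back=0 fwd=1
After 5 (forward): cur=F back=1 fwd=0
After 6 (back): cur=HOME back=0 fwd=1
After 7 (visit(H)): cur=H back=1 fwd=0
After 8 (back): cur=HOME back=0 fwd=1
After 9 (forward): cur=H back=1 fwd=0

Answer: back: HOME
current: H
forward: (empty)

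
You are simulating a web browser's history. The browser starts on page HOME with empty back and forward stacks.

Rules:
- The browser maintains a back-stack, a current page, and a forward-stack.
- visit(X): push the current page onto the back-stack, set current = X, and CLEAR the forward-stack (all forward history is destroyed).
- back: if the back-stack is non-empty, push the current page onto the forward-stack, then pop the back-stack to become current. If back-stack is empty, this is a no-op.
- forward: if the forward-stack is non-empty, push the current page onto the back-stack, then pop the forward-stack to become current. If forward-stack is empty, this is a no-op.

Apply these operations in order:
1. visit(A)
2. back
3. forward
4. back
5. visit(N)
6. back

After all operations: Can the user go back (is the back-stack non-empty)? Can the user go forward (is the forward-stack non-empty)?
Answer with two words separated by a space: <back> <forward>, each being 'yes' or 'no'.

Answer: no yes

Derivation:
After 1 (visit(A)): cur=A back=1 fwd=0
After 2 (back): cur=HOME back=0 fwd=1
After 3 (forward): cur=A back=1 fwd=0
After 4 (back): cur=HOME back=0 fwd=1
After 5 (visit(N)): cur=N back=1 fwd=0
After 6 (back): cur=HOME back=0 fwd=1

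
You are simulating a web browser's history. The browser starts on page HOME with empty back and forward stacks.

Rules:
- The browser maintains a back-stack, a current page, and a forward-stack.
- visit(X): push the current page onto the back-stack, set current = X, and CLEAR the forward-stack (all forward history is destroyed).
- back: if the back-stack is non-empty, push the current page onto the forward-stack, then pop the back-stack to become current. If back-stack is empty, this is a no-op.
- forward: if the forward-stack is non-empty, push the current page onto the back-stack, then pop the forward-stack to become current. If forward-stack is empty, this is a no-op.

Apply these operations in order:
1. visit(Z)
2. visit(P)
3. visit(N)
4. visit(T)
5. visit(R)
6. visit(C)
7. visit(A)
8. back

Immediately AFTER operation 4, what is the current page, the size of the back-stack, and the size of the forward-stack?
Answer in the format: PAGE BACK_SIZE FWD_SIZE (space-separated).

After 1 (visit(Z)): cur=Z back=1 fwd=0
After 2 (visit(P)): cur=P back=2 fwd=0
After 3 (visit(N)): cur=N back=3 fwd=0
After 4 (visit(T)): cur=T back=4 fwd=0

T 4 0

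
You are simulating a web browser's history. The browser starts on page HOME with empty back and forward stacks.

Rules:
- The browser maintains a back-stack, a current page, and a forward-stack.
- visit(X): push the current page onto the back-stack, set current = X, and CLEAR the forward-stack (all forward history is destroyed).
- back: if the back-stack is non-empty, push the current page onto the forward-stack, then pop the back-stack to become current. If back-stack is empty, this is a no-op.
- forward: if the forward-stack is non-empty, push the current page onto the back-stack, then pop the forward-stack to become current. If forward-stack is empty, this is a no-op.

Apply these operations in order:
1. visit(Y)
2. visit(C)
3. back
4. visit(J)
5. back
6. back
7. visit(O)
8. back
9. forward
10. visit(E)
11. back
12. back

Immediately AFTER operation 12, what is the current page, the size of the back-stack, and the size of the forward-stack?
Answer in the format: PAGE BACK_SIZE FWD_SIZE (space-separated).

After 1 (visit(Y)): cur=Y back=1 fwd=0
After 2 (visit(C)): cur=C back=2 fwd=0
After 3 (back): cur=Y back=1 fwd=1
After 4 (visit(J)): cur=J back=2 fwd=0
After 5 (back): cur=Y back=1 fwd=1
After 6 (back): cur=HOME back=0 fwd=2
After 7 (visit(O)): cur=O back=1 fwd=0
After 8 (back): cur=HOME back=0 fwd=1
After 9 (forward): cur=O back=1 fwd=0
After 10 (visit(E)): cur=E back=2 fwd=0
After 11 (back): cur=O back=1 fwd=1
After 12 (back): cur=HOME back=0 fwd=2

HOME 0 2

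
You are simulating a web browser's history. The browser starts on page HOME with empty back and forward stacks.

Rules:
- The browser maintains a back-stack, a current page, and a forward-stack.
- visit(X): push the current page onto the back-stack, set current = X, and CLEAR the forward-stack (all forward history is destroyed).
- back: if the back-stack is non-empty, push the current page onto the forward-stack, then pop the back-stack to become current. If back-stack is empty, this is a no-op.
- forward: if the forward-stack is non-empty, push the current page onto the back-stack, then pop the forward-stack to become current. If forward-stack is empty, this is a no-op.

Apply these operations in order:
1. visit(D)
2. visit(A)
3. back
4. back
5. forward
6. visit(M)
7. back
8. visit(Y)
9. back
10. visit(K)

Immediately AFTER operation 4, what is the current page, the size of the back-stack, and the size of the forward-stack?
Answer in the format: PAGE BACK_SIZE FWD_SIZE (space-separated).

After 1 (visit(D)): cur=D back=1 fwd=0
After 2 (visit(A)): cur=A back=2 fwd=0
After 3 (back): cur=D back=1 fwd=1
After 4 (back): cur=HOME back=0 fwd=2

HOME 0 2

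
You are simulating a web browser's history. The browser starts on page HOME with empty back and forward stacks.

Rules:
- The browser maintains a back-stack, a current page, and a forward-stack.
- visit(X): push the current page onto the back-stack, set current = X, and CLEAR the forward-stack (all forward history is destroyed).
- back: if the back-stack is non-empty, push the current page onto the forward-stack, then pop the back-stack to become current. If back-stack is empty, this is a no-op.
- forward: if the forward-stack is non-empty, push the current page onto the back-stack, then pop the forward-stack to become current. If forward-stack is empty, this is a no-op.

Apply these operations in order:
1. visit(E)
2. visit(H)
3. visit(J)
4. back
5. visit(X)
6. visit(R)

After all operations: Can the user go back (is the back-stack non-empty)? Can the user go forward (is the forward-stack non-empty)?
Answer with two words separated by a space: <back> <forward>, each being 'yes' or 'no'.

Answer: yes no

Derivation:
After 1 (visit(E)): cur=E back=1 fwd=0
After 2 (visit(H)): cur=H back=2 fwd=0
After 3 (visit(J)): cur=J back=3 fwd=0
After 4 (back): cur=H back=2 fwd=1
After 5 (visit(X)): cur=X back=3 fwd=0
After 6 (visit(R)): cur=R back=4 fwd=0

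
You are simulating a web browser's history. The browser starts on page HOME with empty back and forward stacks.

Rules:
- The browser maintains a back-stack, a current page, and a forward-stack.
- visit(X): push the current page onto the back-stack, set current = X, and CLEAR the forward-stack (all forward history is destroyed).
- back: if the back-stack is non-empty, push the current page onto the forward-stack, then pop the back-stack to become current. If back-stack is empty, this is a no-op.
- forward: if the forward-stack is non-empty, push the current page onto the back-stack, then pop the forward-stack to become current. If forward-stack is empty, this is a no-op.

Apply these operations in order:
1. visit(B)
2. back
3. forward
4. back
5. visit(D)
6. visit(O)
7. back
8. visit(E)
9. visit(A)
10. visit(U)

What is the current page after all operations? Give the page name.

Answer: U

Derivation:
After 1 (visit(B)): cur=B back=1 fwd=0
After 2 (back): cur=HOME back=0 fwd=1
After 3 (forward): cur=B back=1 fwd=0
After 4 (back): cur=HOME back=0 fwd=1
After 5 (visit(D)): cur=D back=1 fwd=0
After 6 (visit(O)): cur=O back=2 fwd=0
After 7 (back): cur=D back=1 fwd=1
After 8 (visit(E)): cur=E back=2 fwd=0
After 9 (visit(A)): cur=A back=3 fwd=0
After 10 (visit(U)): cur=U back=4 fwd=0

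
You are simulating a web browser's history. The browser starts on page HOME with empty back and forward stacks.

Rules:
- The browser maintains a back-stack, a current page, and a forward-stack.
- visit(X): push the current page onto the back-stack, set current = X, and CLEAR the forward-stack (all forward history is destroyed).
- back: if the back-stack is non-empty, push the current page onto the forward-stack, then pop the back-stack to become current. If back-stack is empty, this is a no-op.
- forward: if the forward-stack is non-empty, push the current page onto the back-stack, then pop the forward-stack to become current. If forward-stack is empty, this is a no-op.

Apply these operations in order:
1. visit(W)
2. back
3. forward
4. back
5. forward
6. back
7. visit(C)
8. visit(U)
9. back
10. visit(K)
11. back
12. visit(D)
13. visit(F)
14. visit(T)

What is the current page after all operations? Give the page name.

After 1 (visit(W)): cur=W back=1 fwd=0
After 2 (back): cur=HOME back=0 fwd=1
After 3 (forward): cur=W back=1 fwd=0
After 4 (back): cur=HOME back=0 fwd=1
After 5 (forward): cur=W back=1 fwd=0
After 6 (back): cur=HOME back=0 fwd=1
After 7 (visit(C)): cur=C back=1 fwd=0
After 8 (visit(U)): cur=U back=2 fwd=0
After 9 (back): cur=C back=1 fwd=1
After 10 (visit(K)): cur=K back=2 fwd=0
After 11 (back): cur=C back=1 fwd=1
After 12 (visit(D)): cur=D back=2 fwd=0
After 13 (visit(F)): cur=F back=3 fwd=0
After 14 (visit(T)): cur=T back=4 fwd=0

Answer: T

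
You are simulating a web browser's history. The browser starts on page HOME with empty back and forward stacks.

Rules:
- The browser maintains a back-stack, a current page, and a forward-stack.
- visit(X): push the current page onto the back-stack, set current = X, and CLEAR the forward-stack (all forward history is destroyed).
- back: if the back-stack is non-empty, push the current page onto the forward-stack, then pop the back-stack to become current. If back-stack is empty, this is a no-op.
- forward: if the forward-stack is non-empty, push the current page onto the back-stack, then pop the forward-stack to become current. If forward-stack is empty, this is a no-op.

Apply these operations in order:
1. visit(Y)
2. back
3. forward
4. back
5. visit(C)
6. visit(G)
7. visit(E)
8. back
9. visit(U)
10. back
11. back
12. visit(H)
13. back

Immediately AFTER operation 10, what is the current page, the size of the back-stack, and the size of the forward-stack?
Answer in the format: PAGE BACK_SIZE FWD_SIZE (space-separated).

After 1 (visit(Y)): cur=Y back=1 fwd=0
After 2 (back): cur=HOME back=0 fwd=1
After 3 (forward): cur=Y back=1 fwd=0
After 4 (back): cur=HOME back=0 fwd=1
After 5 (visit(C)): cur=C back=1 fwd=0
After 6 (visit(G)): cur=G back=2 fwd=0
After 7 (visit(E)): cur=E back=3 fwd=0
After 8 (back): cur=G back=2 fwd=1
After 9 (visit(U)): cur=U back=3 fwd=0
After 10 (back): cur=G back=2 fwd=1

G 2 1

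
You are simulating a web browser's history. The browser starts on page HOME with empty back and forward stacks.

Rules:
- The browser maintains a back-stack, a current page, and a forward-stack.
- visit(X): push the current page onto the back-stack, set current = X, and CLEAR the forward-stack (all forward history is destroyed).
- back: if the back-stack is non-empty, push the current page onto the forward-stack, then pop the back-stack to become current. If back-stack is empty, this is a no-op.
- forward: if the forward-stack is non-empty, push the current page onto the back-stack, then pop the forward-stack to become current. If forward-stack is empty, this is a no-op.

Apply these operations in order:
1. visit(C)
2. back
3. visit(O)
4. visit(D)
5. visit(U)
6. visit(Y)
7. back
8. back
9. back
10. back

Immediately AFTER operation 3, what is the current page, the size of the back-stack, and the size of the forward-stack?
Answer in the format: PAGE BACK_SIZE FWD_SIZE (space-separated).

After 1 (visit(C)): cur=C back=1 fwd=0
After 2 (back): cur=HOME back=0 fwd=1
After 3 (visit(O)): cur=O back=1 fwd=0

O 1 0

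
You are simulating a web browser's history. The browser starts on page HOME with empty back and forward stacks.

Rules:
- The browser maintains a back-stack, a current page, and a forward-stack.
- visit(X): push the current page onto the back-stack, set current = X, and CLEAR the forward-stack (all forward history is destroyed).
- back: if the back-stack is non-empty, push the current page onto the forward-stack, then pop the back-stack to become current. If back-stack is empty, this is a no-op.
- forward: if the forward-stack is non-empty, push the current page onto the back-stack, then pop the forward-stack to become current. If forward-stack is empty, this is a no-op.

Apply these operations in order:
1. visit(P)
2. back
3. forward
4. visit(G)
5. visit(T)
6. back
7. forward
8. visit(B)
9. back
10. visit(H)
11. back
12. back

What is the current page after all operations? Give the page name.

After 1 (visit(P)): cur=P back=1 fwd=0
After 2 (back): cur=HOME back=0 fwd=1
After 3 (forward): cur=P back=1 fwd=0
After 4 (visit(G)): cur=G back=2 fwd=0
After 5 (visit(T)): cur=T back=3 fwd=0
After 6 (back): cur=G back=2 fwd=1
After 7 (forward): cur=T back=3 fwd=0
After 8 (visit(B)): cur=B back=4 fwd=0
After 9 (back): cur=T back=3 fwd=1
After 10 (visit(H)): cur=H back=4 fwd=0
After 11 (back): cur=T back=3 fwd=1
After 12 (back): cur=G back=2 fwd=2

Answer: G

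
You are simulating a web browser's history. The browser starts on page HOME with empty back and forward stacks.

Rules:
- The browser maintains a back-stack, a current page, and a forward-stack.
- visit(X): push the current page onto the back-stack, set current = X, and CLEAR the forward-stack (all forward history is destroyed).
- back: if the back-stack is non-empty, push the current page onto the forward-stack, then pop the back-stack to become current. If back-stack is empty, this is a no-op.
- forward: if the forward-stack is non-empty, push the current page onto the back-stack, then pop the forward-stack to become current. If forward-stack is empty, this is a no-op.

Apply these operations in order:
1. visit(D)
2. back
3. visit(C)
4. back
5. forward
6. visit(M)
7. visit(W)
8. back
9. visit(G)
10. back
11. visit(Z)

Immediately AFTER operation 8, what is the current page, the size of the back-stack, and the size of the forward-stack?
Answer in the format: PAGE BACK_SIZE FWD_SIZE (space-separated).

After 1 (visit(D)): cur=D back=1 fwd=0
After 2 (back): cur=HOME back=0 fwd=1
After 3 (visit(C)): cur=C back=1 fwd=0
After 4 (back): cur=HOME back=0 fwd=1
After 5 (forward): cur=C back=1 fwd=0
After 6 (visit(M)): cur=M back=2 fwd=0
After 7 (visit(W)): cur=W back=3 fwd=0
After 8 (back): cur=M back=2 fwd=1

M 2 1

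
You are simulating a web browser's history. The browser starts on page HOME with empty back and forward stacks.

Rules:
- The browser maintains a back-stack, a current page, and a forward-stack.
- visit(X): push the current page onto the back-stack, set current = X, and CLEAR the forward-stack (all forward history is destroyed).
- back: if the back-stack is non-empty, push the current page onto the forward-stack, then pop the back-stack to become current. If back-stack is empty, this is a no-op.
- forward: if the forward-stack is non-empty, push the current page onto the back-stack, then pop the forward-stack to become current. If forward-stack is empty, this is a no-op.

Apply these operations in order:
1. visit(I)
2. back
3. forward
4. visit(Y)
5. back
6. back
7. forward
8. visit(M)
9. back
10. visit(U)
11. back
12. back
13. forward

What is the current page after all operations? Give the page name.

After 1 (visit(I)): cur=I back=1 fwd=0
After 2 (back): cur=HOME back=0 fwd=1
After 3 (forward): cur=I back=1 fwd=0
After 4 (visit(Y)): cur=Y back=2 fwd=0
After 5 (back): cur=I back=1 fwd=1
After 6 (back): cur=HOME back=0 fwd=2
After 7 (forward): cur=I back=1 fwd=1
After 8 (visit(M)): cur=M back=2 fwd=0
After 9 (back): cur=I back=1 fwd=1
After 10 (visit(U)): cur=U back=2 fwd=0
After 11 (back): cur=I back=1 fwd=1
After 12 (back): cur=HOME back=0 fwd=2
After 13 (forward): cur=I back=1 fwd=1

Answer: I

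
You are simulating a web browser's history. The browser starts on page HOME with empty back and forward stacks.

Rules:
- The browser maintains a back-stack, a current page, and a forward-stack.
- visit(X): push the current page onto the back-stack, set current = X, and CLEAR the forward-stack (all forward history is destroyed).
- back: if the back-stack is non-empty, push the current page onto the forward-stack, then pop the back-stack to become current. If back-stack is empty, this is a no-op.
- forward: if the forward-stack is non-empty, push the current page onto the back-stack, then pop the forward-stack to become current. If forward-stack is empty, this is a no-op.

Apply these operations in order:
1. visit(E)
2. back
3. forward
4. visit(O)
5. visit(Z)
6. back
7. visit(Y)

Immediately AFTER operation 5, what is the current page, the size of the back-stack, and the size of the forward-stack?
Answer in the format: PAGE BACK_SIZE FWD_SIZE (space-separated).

After 1 (visit(E)): cur=E back=1 fwd=0
After 2 (back): cur=HOME back=0 fwd=1
After 3 (forward): cur=E back=1 fwd=0
After 4 (visit(O)): cur=O back=2 fwd=0
After 5 (visit(Z)): cur=Z back=3 fwd=0

Z 3 0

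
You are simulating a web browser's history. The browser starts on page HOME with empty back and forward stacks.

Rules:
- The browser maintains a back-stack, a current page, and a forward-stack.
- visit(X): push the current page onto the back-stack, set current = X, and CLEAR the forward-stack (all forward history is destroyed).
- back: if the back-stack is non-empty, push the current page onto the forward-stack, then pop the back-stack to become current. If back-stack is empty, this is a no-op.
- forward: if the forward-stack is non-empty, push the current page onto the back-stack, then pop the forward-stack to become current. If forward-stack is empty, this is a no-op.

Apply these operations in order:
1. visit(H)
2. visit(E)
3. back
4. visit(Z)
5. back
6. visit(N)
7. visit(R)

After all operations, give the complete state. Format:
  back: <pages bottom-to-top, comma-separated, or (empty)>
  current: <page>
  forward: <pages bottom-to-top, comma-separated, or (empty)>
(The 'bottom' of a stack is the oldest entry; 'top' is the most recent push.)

After 1 (visit(H)): cur=H back=1 fwd=0
After 2 (visit(E)): cur=E back=2 fwd=0
After 3 (back): cur=H back=1 fwd=1
After 4 (visit(Z)): cur=Z back=2 fwd=0
After 5 (back): cur=H back=1 fwd=1
After 6 (visit(N)): cur=N back=2 fwd=0
After 7 (visit(R)): cur=R back=3 fwd=0

Answer: back: HOME,H,N
current: R
forward: (empty)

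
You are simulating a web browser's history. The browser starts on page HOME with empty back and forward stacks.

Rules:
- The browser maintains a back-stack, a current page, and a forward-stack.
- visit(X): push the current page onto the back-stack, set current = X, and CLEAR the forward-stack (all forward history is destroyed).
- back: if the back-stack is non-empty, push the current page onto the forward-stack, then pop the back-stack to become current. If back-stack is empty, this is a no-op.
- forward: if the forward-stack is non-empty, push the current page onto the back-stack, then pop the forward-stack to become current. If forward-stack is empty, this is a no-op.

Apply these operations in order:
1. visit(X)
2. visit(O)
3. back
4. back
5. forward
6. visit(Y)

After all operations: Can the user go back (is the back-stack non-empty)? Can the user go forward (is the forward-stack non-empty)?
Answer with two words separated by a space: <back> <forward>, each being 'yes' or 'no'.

After 1 (visit(X)): cur=X back=1 fwd=0
After 2 (visit(O)): cur=O back=2 fwd=0
After 3 (back): cur=X back=1 fwd=1
After 4 (back): cur=HOME back=0 fwd=2
After 5 (forward): cur=X back=1 fwd=1
After 6 (visit(Y)): cur=Y back=2 fwd=0

Answer: yes no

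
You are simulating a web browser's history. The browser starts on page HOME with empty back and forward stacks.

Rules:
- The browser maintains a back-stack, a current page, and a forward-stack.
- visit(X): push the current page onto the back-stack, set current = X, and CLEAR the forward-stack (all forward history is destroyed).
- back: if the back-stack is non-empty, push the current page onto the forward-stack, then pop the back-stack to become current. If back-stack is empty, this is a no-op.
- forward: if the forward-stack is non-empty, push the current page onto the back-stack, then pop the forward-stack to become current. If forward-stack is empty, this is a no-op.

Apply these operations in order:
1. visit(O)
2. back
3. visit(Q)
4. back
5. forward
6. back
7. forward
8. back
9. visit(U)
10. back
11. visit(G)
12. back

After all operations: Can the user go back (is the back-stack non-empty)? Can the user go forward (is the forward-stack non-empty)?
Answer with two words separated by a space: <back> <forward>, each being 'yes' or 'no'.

Answer: no yes

Derivation:
After 1 (visit(O)): cur=O back=1 fwd=0
After 2 (back): cur=HOME back=0 fwd=1
After 3 (visit(Q)): cur=Q back=1 fwd=0
After 4 (back): cur=HOME back=0 fwd=1
After 5 (forward): cur=Q back=1 fwd=0
After 6 (back): cur=HOME back=0 fwd=1
After 7 (forward): cur=Q back=1 fwd=0
After 8 (back): cur=HOME back=0 fwd=1
After 9 (visit(U)): cur=U back=1 fwd=0
After 10 (back): cur=HOME back=0 fwd=1
After 11 (visit(G)): cur=G back=1 fwd=0
After 12 (back): cur=HOME back=0 fwd=1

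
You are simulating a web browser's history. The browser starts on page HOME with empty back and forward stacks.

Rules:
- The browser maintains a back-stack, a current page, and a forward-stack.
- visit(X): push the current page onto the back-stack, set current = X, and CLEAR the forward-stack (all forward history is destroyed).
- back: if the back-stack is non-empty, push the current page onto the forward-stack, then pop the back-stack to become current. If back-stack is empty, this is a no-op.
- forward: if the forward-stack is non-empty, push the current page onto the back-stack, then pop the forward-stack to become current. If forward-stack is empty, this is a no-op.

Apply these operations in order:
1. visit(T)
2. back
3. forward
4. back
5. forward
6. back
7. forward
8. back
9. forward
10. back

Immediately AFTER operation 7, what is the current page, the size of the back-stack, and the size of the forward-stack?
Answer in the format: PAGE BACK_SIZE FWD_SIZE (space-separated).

After 1 (visit(T)): cur=T back=1 fwd=0
After 2 (back): cur=HOME back=0 fwd=1
After 3 (forward): cur=T back=1 fwd=0
After 4 (back): cur=HOME back=0 fwd=1
After 5 (forward): cur=T back=1 fwd=0
After 6 (back): cur=HOME back=0 fwd=1
After 7 (forward): cur=T back=1 fwd=0

T 1 0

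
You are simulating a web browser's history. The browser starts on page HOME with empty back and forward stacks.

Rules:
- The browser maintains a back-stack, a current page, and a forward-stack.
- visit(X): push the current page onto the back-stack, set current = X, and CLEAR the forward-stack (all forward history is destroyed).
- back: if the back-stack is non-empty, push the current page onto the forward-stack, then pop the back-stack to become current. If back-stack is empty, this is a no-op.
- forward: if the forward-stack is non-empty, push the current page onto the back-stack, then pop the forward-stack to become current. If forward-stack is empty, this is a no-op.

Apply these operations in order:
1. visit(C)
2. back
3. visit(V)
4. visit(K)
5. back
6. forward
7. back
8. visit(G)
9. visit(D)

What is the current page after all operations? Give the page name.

Answer: D

Derivation:
After 1 (visit(C)): cur=C back=1 fwd=0
After 2 (back): cur=HOME back=0 fwd=1
After 3 (visit(V)): cur=V back=1 fwd=0
After 4 (visit(K)): cur=K back=2 fwd=0
After 5 (back): cur=V back=1 fwd=1
After 6 (forward): cur=K back=2 fwd=0
After 7 (back): cur=V back=1 fwd=1
After 8 (visit(G)): cur=G back=2 fwd=0
After 9 (visit(D)): cur=D back=3 fwd=0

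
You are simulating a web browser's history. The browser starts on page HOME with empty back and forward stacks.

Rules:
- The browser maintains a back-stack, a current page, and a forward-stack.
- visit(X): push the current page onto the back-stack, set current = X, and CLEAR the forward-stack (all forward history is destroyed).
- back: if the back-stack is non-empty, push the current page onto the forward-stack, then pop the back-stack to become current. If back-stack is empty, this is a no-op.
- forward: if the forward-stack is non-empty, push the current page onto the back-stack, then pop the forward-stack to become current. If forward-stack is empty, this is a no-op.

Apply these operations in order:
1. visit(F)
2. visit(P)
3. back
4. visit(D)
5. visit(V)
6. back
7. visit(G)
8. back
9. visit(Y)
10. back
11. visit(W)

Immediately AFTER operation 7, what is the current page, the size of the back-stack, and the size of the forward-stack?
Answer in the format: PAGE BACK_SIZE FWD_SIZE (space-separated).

After 1 (visit(F)): cur=F back=1 fwd=0
After 2 (visit(P)): cur=P back=2 fwd=0
After 3 (back): cur=F back=1 fwd=1
After 4 (visit(D)): cur=D back=2 fwd=0
After 5 (visit(V)): cur=V back=3 fwd=0
After 6 (back): cur=D back=2 fwd=1
After 7 (visit(G)): cur=G back=3 fwd=0

G 3 0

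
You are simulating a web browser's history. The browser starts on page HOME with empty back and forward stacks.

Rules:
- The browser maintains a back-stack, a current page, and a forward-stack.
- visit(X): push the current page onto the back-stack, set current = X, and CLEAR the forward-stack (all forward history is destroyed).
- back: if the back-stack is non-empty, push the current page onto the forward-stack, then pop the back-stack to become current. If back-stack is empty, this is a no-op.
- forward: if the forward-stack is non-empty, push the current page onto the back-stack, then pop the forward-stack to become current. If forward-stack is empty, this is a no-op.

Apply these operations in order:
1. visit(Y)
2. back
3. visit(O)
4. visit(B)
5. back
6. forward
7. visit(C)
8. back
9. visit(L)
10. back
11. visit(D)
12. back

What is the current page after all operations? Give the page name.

Answer: B

Derivation:
After 1 (visit(Y)): cur=Y back=1 fwd=0
After 2 (back): cur=HOME back=0 fwd=1
After 3 (visit(O)): cur=O back=1 fwd=0
After 4 (visit(B)): cur=B back=2 fwd=0
After 5 (back): cur=O back=1 fwd=1
After 6 (forward): cur=B back=2 fwd=0
After 7 (visit(C)): cur=C back=3 fwd=0
After 8 (back): cur=B back=2 fwd=1
After 9 (visit(L)): cur=L back=3 fwd=0
After 10 (back): cur=B back=2 fwd=1
After 11 (visit(D)): cur=D back=3 fwd=0
After 12 (back): cur=B back=2 fwd=1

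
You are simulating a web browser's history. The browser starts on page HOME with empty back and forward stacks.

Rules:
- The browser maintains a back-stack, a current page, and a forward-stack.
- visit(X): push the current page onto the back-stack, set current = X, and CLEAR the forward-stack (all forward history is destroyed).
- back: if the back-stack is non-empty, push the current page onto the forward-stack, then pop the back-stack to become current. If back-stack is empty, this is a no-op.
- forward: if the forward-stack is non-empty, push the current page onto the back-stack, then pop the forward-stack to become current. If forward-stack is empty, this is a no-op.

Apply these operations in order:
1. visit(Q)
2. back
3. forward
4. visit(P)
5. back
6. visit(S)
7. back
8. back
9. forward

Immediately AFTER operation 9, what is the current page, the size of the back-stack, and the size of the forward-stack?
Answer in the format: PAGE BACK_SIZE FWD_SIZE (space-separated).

After 1 (visit(Q)): cur=Q back=1 fwd=0
After 2 (back): cur=HOME back=0 fwd=1
After 3 (forward): cur=Q back=1 fwd=0
After 4 (visit(P)): cur=P back=2 fwd=0
After 5 (back): cur=Q back=1 fwd=1
After 6 (visit(S)): cur=S back=2 fwd=0
After 7 (back): cur=Q back=1 fwd=1
After 8 (back): cur=HOME back=0 fwd=2
After 9 (forward): cur=Q back=1 fwd=1

Q 1 1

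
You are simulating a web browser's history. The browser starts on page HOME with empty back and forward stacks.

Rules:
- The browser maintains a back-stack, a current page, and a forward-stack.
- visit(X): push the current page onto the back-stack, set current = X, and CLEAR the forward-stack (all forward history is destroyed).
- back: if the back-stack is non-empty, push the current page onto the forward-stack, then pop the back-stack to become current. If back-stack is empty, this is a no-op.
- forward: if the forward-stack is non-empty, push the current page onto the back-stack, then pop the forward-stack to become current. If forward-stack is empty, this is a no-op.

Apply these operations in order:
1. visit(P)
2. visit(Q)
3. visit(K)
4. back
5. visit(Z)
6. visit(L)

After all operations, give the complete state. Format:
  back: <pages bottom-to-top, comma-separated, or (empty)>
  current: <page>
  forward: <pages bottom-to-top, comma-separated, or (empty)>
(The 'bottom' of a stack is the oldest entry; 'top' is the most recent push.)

Answer: back: HOME,P,Q,Z
current: L
forward: (empty)

Derivation:
After 1 (visit(P)): cur=P back=1 fwd=0
After 2 (visit(Q)): cur=Q back=2 fwd=0
After 3 (visit(K)): cur=K back=3 fwd=0
After 4 (back): cur=Q back=2 fwd=1
After 5 (visit(Z)): cur=Z back=3 fwd=0
After 6 (visit(L)): cur=L back=4 fwd=0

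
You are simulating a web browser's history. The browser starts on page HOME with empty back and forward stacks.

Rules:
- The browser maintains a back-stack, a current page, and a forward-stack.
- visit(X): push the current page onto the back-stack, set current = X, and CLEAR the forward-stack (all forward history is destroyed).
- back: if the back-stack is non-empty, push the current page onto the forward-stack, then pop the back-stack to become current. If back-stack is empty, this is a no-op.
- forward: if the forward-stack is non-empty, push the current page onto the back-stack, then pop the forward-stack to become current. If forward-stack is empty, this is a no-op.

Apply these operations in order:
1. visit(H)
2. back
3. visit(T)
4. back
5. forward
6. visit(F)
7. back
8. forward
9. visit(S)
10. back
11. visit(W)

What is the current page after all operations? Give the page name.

After 1 (visit(H)): cur=H back=1 fwd=0
After 2 (back): cur=HOME back=0 fwd=1
After 3 (visit(T)): cur=T back=1 fwd=0
After 4 (back): cur=HOME back=0 fwd=1
After 5 (forward): cur=T back=1 fwd=0
After 6 (visit(F)): cur=F back=2 fwd=0
After 7 (back): cur=T back=1 fwd=1
After 8 (forward): cur=F back=2 fwd=0
After 9 (visit(S)): cur=S back=3 fwd=0
After 10 (back): cur=F back=2 fwd=1
After 11 (visit(W)): cur=W back=3 fwd=0

Answer: W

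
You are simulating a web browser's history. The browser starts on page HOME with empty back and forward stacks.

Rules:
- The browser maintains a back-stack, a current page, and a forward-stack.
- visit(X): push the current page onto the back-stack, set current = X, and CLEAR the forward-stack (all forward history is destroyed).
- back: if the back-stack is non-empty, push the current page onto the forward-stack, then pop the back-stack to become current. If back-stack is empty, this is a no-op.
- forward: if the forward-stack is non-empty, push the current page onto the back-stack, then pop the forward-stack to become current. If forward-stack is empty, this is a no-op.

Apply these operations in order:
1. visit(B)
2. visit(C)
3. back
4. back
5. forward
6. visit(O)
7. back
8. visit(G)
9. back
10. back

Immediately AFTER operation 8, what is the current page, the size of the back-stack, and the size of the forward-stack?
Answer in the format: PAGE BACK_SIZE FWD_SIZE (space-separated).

After 1 (visit(B)): cur=B back=1 fwd=0
After 2 (visit(C)): cur=C back=2 fwd=0
After 3 (back): cur=B back=1 fwd=1
After 4 (back): cur=HOME back=0 fwd=2
After 5 (forward): cur=B back=1 fwd=1
After 6 (visit(O)): cur=O back=2 fwd=0
After 7 (back): cur=B back=1 fwd=1
After 8 (visit(G)): cur=G back=2 fwd=0

G 2 0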